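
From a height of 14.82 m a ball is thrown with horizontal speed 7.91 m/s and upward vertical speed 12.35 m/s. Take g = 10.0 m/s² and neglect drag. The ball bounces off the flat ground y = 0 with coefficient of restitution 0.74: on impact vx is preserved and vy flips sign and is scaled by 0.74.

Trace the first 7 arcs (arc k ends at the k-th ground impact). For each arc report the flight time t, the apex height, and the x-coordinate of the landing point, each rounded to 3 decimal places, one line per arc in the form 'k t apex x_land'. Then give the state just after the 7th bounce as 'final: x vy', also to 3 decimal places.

Arc 1: start y=14.820, vy=12.350 → t=3.354, apex=22.446, x_land=26.528, impact vy=-21.188
  bounce: vy ← 0.74·21.188 = 15.679
Arc 2: start y=0.000, vy=15.679 → t=3.136, apex=12.291, x_land=51.333, impact vy=-15.679
  bounce: vy ← 0.74·15.679 = 11.602
Arc 3: start y=0.000, vy=11.602 → t=2.320, apex=6.731, x_land=69.688, impact vy=-11.602
  bounce: vy ← 0.74·11.602 = 8.586
Arc 4: start y=0.000, vy=8.586 → t=1.717, apex=3.686, x_land=83.270, impact vy=-8.586
  bounce: vy ← 0.74·8.586 = 6.353
Arc 5: start y=0.000, vy=6.353 → t=1.271, apex=2.018, x_land=93.322, impact vy=-6.353
  bounce: vy ← 0.74·6.353 = 4.702
Arc 6: start y=0.000, vy=4.702 → t=0.940, apex=1.105, x_land=100.759, impact vy=-4.702
  bounce: vy ← 0.74·4.702 = 3.479
Arc 7: start y=0.000, vy=3.479 → t=0.696, apex=0.605, x_land=106.263, impact vy=-3.479
  bounce: vy ← 0.74·3.479 = 2.575

1 3.354 22.446 26.528
2 3.136 12.291 51.333
3 2.320 6.731 69.688
4 1.717 3.686 83.270
5 1.271 2.018 93.322
6 0.940 1.105 100.759
7 0.696 0.605 106.263
final: 106.263 2.575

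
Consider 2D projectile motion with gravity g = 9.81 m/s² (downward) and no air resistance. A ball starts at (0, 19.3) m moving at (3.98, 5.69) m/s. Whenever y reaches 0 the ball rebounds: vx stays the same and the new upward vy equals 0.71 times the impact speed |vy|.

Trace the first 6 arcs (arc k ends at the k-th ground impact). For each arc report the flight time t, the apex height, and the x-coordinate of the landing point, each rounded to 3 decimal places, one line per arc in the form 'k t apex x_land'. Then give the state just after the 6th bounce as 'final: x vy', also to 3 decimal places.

1 2.647 20.950 10.534
2 2.935 10.561 22.214
3 2.084 5.324 30.507
4 1.479 2.684 36.395
5 1.050 1.353 40.575
6 0.746 0.682 43.543
final: 43.543 2.597

Arc 1: start y=19.300, vy=5.690 → t=2.647, apex=20.950, x_land=10.534, impact vy=-20.274
  bounce: vy ← 0.71·20.274 = 14.395
Arc 2: start y=0.000, vy=14.395 → t=2.935, apex=10.561, x_land=22.214, impact vy=-14.395
  bounce: vy ← 0.71·14.395 = 10.220
Arc 3: start y=0.000, vy=10.220 → t=2.084, apex=5.324, x_land=30.507, impact vy=-10.220
  bounce: vy ← 0.71·10.220 = 7.256
Arc 4: start y=0.000, vy=7.256 → t=1.479, apex=2.684, x_land=36.395, impact vy=-7.256
  bounce: vy ← 0.71·7.256 = 5.152
Arc 5: start y=0.000, vy=5.152 → t=1.050, apex=1.353, x_land=40.575, impact vy=-5.152
  bounce: vy ← 0.71·5.152 = 3.658
Arc 6: start y=0.000, vy=3.658 → t=0.746, apex=0.682, x_land=43.543, impact vy=-3.658
  bounce: vy ← 0.71·3.658 = 2.597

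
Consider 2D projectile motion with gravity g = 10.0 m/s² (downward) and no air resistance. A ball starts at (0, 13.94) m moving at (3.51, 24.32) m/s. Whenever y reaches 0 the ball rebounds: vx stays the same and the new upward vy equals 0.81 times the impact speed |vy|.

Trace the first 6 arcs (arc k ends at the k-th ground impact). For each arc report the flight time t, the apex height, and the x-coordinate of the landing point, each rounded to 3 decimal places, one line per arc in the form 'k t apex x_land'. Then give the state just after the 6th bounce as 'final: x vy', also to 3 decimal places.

Arc 1: start y=13.940, vy=24.320 → t=5.382, apex=43.513, x_land=18.891, impact vy=-29.500
  bounce: vy ← 0.81·29.500 = 23.895
Arc 2: start y=0.000, vy=23.895 → t=4.779, apex=28.549, x_land=35.665, impact vy=-23.895
  bounce: vy ← 0.81·23.895 = 19.355
Arc 3: start y=0.000, vy=19.355 → t=3.871, apex=18.731, x_land=49.253, impact vy=-19.355
  bounce: vy ← 0.81·19.355 = 15.678
Arc 4: start y=0.000, vy=15.678 → t=3.136, apex=12.289, x_land=60.258, impact vy=-15.678
  bounce: vy ← 0.81·15.678 = 12.699
Arc 5: start y=0.000, vy=12.699 → t=2.540, apex=8.063, x_land=69.173, impact vy=-12.699
  bounce: vy ← 0.81·12.699 = 10.286
Arc 6: start y=0.000, vy=10.286 → t=2.057, apex=5.290, x_land=76.394, impact vy=-10.286
  bounce: vy ← 0.81·10.286 = 8.332

1 5.382 43.513 18.891
2 4.779 28.549 35.665
3 3.871 18.731 49.253
4 3.136 12.289 60.258
5 2.540 8.063 69.173
6 2.057 5.290 76.394
final: 76.394 8.332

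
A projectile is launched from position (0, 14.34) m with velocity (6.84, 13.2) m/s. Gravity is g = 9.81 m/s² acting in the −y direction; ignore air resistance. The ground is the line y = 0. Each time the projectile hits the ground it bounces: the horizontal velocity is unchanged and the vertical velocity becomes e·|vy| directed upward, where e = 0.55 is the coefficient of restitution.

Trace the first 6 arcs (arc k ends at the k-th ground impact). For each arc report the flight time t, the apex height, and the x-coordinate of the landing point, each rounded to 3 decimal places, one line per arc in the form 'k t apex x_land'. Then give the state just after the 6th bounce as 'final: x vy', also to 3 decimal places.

Arc 1: start y=14.340, vy=13.200 → t=3.521, apex=23.221, x_land=24.086, impact vy=-21.345
  bounce: vy ← 0.55·21.345 = 11.740
Arc 2: start y=0.000, vy=11.740 → t=2.393, apex=7.024, x_land=40.457, impact vy=-11.740
  bounce: vy ← 0.55·11.740 = 6.457
Arc 3: start y=0.000, vy=6.457 → t=1.316, apex=2.125, x_land=49.461, impact vy=-6.457
  bounce: vy ← 0.55·6.457 = 3.551
Arc 4: start y=0.000, vy=3.551 → t=0.724, apex=0.643, x_land=54.413, impact vy=-3.551
  bounce: vy ← 0.55·3.551 = 1.953
Arc 5: start y=0.000, vy=1.953 → t=0.398, apex=0.194, x_land=57.137, impact vy=-1.953
  bounce: vy ← 0.55·1.953 = 1.074
Arc 6: start y=0.000, vy=1.074 → t=0.219, apex=0.059, x_land=58.635, impact vy=-1.074
  bounce: vy ← 0.55·1.074 = 0.591

1 3.521 23.221 24.086
2 2.393 7.024 40.457
3 1.316 2.125 49.461
4 0.724 0.643 54.413
5 0.398 0.194 57.137
6 0.219 0.059 58.635
final: 58.635 0.591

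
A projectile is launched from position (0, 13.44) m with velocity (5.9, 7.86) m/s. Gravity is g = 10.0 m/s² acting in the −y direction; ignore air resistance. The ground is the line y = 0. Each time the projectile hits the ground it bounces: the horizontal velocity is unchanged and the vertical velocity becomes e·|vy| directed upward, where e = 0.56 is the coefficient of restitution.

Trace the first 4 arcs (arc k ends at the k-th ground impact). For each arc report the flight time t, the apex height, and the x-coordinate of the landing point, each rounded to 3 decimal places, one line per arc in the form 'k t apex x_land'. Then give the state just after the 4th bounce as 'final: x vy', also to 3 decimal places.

Arc 1: start y=13.440, vy=7.860 → t=2.604, apex=16.529, x_land=15.365, impact vy=-18.182
  bounce: vy ← 0.56·18.182 = 10.182
Arc 2: start y=0.000, vy=10.182 → t=2.036, apex=5.183, x_land=27.379, impact vy=-10.182
  bounce: vy ← 0.56·10.182 = 5.702
Arc 3: start y=0.000, vy=5.702 → t=1.140, apex=1.626, x_land=34.107, impact vy=-5.702
  bounce: vy ← 0.56·5.702 = 3.193
Arc 4: start y=0.000, vy=3.193 → t=0.639, apex=0.510, x_land=37.875, impact vy=-3.193
  bounce: vy ← 0.56·3.193 = 1.788

1 2.604 16.529 15.365
2 2.036 5.183 27.379
3 1.140 1.626 34.107
4 0.639 0.510 37.875
final: 37.875 1.788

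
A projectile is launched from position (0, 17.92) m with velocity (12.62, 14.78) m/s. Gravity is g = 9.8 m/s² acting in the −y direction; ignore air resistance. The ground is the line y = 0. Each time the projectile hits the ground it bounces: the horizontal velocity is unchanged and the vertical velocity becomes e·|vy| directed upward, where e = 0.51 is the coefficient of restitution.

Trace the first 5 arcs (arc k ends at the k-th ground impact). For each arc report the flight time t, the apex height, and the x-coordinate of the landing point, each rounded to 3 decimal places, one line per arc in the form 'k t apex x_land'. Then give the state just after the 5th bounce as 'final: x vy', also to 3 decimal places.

1 3.944 29.065 49.769
2 2.484 7.560 81.120
3 1.267 1.966 97.109
4 0.646 0.511 105.263
5 0.330 0.133 109.422
final: 109.422 0.824

Arc 1: start y=17.920, vy=14.780 → t=3.944, apex=29.065, x_land=49.769, impact vy=-23.868
  bounce: vy ← 0.51·23.868 = 12.173
Arc 2: start y=0.000, vy=12.173 → t=2.484, apex=7.560, x_land=81.120, impact vy=-12.173
  bounce: vy ← 0.51·12.173 = 6.208
Arc 3: start y=0.000, vy=6.208 → t=1.267, apex=1.966, x_land=97.109, impact vy=-6.208
  bounce: vy ← 0.51·6.208 = 3.166
Arc 4: start y=0.000, vy=3.166 → t=0.646, apex=0.511, x_land=105.263, impact vy=-3.166
  bounce: vy ← 0.51·3.166 = 1.615
Arc 5: start y=0.000, vy=1.615 → t=0.330, apex=0.133, x_land=109.422, impact vy=-1.615
  bounce: vy ← 0.51·1.615 = 0.824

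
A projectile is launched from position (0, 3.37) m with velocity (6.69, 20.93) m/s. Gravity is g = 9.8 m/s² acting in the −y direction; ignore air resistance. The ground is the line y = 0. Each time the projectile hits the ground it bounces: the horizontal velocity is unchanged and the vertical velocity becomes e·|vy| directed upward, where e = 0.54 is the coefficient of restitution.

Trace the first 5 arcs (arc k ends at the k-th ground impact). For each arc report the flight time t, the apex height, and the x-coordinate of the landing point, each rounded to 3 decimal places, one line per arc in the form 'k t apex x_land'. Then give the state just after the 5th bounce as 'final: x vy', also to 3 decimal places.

Arc 1: start y=3.370, vy=20.930 → t=4.427, apex=25.720, x_land=29.615, impact vy=-22.453
  bounce: vy ← 0.54·22.453 = 12.124
Arc 2: start y=0.000, vy=12.124 → t=2.474, apex=7.500, x_land=46.169, impact vy=-12.124
  bounce: vy ← 0.54·12.124 = 6.547
Arc 3: start y=0.000, vy=6.547 → t=1.336, apex=2.187, x_land=55.108, impact vy=-6.547
  bounce: vy ← 0.54·6.547 = 3.535
Arc 4: start y=0.000, vy=3.535 → t=0.722, apex=0.638, x_land=59.935, impact vy=-3.535
  bounce: vy ← 0.54·3.535 = 1.909
Arc 5: start y=0.000, vy=1.909 → t=0.390, apex=0.186, x_land=62.541, impact vy=-1.909
  bounce: vy ← 0.54·1.909 = 1.031

1 4.427 25.720 29.615
2 2.474 7.500 46.169
3 1.336 2.187 55.108
4 0.722 0.638 59.935
5 0.390 0.186 62.541
final: 62.541 1.031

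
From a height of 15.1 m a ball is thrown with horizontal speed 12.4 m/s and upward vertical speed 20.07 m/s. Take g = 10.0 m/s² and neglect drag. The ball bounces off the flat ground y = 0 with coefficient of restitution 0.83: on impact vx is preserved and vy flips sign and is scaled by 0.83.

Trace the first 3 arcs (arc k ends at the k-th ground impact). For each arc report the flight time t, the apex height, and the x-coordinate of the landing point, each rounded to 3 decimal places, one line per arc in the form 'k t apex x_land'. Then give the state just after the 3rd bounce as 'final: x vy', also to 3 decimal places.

Arc 1: start y=15.100, vy=20.070 → t=4.662, apex=35.240, x_land=57.807, impact vy=-26.548
  bounce: vy ← 0.83·26.548 = 22.035
Arc 2: start y=0.000, vy=22.035 → t=4.407, apex=24.277, x_land=112.453, impact vy=-22.035
  bounce: vy ← 0.83·22.035 = 18.289
Arc 3: start y=0.000, vy=18.289 → t=3.658, apex=16.724, x_land=157.810, impact vy=-18.289
  bounce: vy ← 0.83·18.289 = 15.180

1 4.662 35.240 57.807
2 4.407 24.277 112.453
3 3.658 16.724 157.810
final: 157.810 15.180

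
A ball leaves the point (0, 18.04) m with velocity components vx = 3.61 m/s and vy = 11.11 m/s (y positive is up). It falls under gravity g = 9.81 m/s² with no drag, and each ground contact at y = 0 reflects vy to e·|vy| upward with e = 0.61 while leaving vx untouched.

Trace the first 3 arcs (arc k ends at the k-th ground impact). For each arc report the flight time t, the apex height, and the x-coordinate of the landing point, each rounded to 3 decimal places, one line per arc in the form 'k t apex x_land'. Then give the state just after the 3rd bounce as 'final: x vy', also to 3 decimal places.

1 3.360 24.331 12.129
2 2.717 9.054 21.938
3 1.657 3.369 27.921
final: 27.921 4.959

Arc 1: start y=18.040, vy=11.110 → t=3.360, apex=24.331, x_land=12.129, impact vy=-21.849
  bounce: vy ← 0.61·21.849 = 13.328
Arc 2: start y=0.000, vy=13.328 → t=2.717, apex=9.054, x_land=21.938, impact vy=-13.328
  bounce: vy ← 0.61·13.328 = 8.130
Arc 3: start y=0.000, vy=8.130 → t=1.657, apex=3.369, x_land=27.921, impact vy=-8.130
  bounce: vy ← 0.61·8.130 = 4.959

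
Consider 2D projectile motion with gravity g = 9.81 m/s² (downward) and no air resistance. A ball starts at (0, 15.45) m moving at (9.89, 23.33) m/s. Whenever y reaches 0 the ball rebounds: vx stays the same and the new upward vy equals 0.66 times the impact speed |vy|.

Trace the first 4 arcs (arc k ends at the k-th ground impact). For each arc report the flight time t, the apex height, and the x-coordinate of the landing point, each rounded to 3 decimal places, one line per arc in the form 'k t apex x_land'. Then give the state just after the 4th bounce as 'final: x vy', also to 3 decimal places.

Arc 1: start y=15.450, vy=23.330 → t=5.346, apex=43.192, x_land=52.868, impact vy=-29.110
  bounce: vy ← 0.66·29.110 = 19.213
Arc 2: start y=0.000, vy=19.213 → t=3.917, apex=18.814, x_land=91.607, impact vy=-19.213
  bounce: vy ← 0.66·19.213 = 12.681
Arc 3: start y=0.000, vy=12.681 → t=2.585, apex=8.195, x_land=117.175, impact vy=-12.681
  bounce: vy ← 0.66·12.681 = 8.369
Arc 4: start y=0.000, vy=8.369 → t=1.706, apex=3.570, x_land=134.050, impact vy=-8.369
  bounce: vy ← 0.66·8.369 = 5.524

1 5.346 43.192 52.868
2 3.917 18.814 91.607
3 2.585 8.195 117.175
4 1.706 3.570 134.050
final: 134.050 5.524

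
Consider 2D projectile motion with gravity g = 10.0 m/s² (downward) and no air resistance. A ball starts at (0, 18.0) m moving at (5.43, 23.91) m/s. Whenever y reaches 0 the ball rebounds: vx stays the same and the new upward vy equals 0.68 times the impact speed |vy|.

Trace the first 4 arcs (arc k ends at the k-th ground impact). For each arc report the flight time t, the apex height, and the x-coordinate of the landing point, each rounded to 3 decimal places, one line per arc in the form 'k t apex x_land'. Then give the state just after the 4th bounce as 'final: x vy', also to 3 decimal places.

1 5.443 46.584 29.557
2 4.151 21.541 52.098
3 2.823 9.960 67.426
4 1.920 4.606 77.849
final: 77.849 6.526

Arc 1: start y=18.000, vy=23.910 → t=5.443, apex=46.584, x_land=29.557, impact vy=-30.524
  bounce: vy ← 0.68·30.524 = 20.756
Arc 2: start y=0.000, vy=20.756 → t=4.151, apex=21.541, x_land=52.098, impact vy=-20.756
  bounce: vy ← 0.68·20.756 = 14.114
Arc 3: start y=0.000, vy=14.114 → t=2.823, apex=9.960, x_land=67.426, impact vy=-14.114
  bounce: vy ← 0.68·14.114 = 9.598
Arc 4: start y=0.000, vy=9.598 → t=1.920, apex=4.606, x_land=77.849, impact vy=-9.598
  bounce: vy ← 0.68·9.598 = 6.526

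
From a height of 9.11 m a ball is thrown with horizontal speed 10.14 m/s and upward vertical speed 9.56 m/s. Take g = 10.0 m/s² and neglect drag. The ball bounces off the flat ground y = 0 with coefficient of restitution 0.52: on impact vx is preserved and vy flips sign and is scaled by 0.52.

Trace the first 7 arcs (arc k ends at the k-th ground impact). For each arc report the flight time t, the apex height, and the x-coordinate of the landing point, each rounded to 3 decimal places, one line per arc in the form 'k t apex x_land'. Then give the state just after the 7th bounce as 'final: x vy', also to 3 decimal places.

Arc 1: start y=9.110, vy=9.560 → t=2.610, apex=13.680, x_land=26.466, impact vy=-16.541
  bounce: vy ← 0.52·16.541 = 8.601
Arc 2: start y=0.000, vy=8.601 → t=1.720, apex=3.699, x_land=43.909, impact vy=-8.601
  bounce: vy ← 0.52·8.601 = 4.473
Arc 3: start y=0.000, vy=4.473 → t=0.895, apex=1.000, x_land=52.980, impact vy=-4.473
  bounce: vy ← 0.52·4.473 = 2.326
Arc 4: start y=0.000, vy=2.326 → t=0.465, apex=0.270, x_land=57.696, impact vy=-2.326
  bounce: vy ← 0.52·2.326 = 1.209
Arc 5: start y=0.000, vy=1.209 → t=0.242, apex=0.073, x_land=60.149, impact vy=-1.209
  bounce: vy ← 0.52·1.209 = 0.629
Arc 6: start y=0.000, vy=0.629 → t=0.126, apex=0.020, x_land=61.424, impact vy=-0.629
  bounce: vy ← 0.52·0.629 = 0.327
Arc 7: start y=0.000, vy=0.327 → t=0.065, apex=0.005, x_land=62.087, impact vy=-0.327
  bounce: vy ← 0.52·0.327 = 0.170

1 2.610 13.680 26.466
2 1.720 3.699 43.909
3 0.895 1.000 52.980
4 0.465 0.270 57.696
5 0.242 0.073 60.149
6 0.126 0.020 61.424
7 0.065 0.005 62.087
final: 62.087 0.170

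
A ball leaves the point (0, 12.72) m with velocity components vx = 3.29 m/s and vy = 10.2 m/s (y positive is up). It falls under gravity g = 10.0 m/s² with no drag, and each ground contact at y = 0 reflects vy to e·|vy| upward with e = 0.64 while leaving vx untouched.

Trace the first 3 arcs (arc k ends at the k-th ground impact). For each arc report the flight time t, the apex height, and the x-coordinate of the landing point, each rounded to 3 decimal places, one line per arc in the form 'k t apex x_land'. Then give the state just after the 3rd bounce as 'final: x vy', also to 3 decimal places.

Arc 1: start y=12.720, vy=10.200 → t=2.913, apex=17.922, x_land=9.585, impact vy=-18.933
  bounce: vy ← 0.64·18.933 = 12.117
Arc 2: start y=0.000, vy=12.117 → t=2.423, apex=7.341, x_land=17.557, impact vy=-12.117
  bounce: vy ← 0.64·12.117 = 7.755
Arc 3: start y=0.000, vy=7.755 → t=1.551, apex=3.007, x_land=22.660, impact vy=-7.755
  bounce: vy ← 0.64·7.755 = 4.963

1 2.913 17.922 9.585
2 2.423 7.341 17.557
3 1.551 3.007 22.660
final: 22.660 4.963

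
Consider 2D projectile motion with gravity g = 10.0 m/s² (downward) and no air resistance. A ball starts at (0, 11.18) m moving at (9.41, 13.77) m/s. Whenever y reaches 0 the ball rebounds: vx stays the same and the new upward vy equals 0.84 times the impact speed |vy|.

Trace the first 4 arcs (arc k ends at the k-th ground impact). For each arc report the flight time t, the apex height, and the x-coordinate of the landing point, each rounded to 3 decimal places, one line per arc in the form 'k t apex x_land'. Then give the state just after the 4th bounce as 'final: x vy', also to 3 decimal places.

Arc 1: start y=11.180, vy=13.770 → t=3.410, apex=20.661, x_land=32.086, impact vy=-20.328
  bounce: vy ← 0.84·20.328 = 17.075
Arc 2: start y=0.000, vy=17.075 → t=3.415, apex=14.578, x_land=64.221, impact vy=-17.075
  bounce: vy ← 0.84·17.075 = 14.343
Arc 3: start y=0.000, vy=14.343 → t=2.869, apex=10.286, x_land=91.215, impact vy=-14.343
  bounce: vy ← 0.84·14.343 = 12.048
Arc 4: start y=0.000, vy=12.048 → t=2.410, apex=7.258, x_land=113.890, impact vy=-12.048
  bounce: vy ← 0.84·12.048 = 10.121

1 3.410 20.661 32.086
2 3.415 14.578 64.221
3 2.869 10.286 91.215
4 2.410 7.258 113.890
final: 113.890 10.121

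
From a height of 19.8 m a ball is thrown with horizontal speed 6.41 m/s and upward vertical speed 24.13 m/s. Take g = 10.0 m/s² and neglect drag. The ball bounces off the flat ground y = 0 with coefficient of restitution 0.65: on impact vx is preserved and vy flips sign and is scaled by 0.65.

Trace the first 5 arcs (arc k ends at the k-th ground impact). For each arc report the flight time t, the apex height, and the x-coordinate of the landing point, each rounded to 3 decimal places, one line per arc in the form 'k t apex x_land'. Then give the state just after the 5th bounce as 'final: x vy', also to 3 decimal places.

1 5.541 48.913 35.516
2 4.066 20.666 61.579
3 2.643 8.731 78.520
4 1.718 3.689 89.532
5 1.117 1.559 96.690
final: 96.690 3.629

Arc 1: start y=19.800, vy=24.130 → t=5.541, apex=48.913, x_land=35.516, impact vy=-31.277
  bounce: vy ← 0.65·31.277 = 20.330
Arc 2: start y=0.000, vy=20.330 → t=4.066, apex=20.666, x_land=61.579, impact vy=-20.330
  bounce: vy ← 0.65·20.330 = 13.215
Arc 3: start y=0.000, vy=13.215 → t=2.643, apex=8.731, x_land=78.520, impact vy=-13.215
  bounce: vy ← 0.65·13.215 = 8.589
Arc 4: start y=0.000, vy=8.589 → t=1.718, apex=3.689, x_land=89.532, impact vy=-8.589
  bounce: vy ← 0.65·8.589 = 5.583
Arc 5: start y=0.000, vy=5.583 → t=1.117, apex=1.559, x_land=96.690, impact vy=-5.583
  bounce: vy ← 0.65·5.583 = 3.629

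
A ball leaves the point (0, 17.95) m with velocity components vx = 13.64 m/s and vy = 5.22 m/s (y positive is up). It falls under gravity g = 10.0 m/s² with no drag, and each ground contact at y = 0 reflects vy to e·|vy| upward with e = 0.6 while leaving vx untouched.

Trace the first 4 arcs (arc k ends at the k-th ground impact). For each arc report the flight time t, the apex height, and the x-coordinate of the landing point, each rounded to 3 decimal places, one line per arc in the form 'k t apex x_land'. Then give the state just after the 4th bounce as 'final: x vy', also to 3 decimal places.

Arc 1: start y=17.950, vy=5.220 → t=2.487, apex=19.312, x_land=33.927, impact vy=-19.653
  bounce: vy ← 0.6·19.653 = 11.792
Arc 2: start y=0.000, vy=11.792 → t=2.358, apex=6.952, x_land=66.095, impact vy=-11.792
  bounce: vy ← 0.6·11.792 = 7.075
Arc 3: start y=0.000, vy=7.075 → t=1.415, apex=2.503, x_land=85.396, impact vy=-7.075
  bounce: vy ← 0.6·7.075 = 4.245
Arc 4: start y=0.000, vy=4.245 → t=0.849, apex=0.901, x_land=96.977, impact vy=-4.245
  bounce: vy ← 0.6·4.245 = 2.547

1 2.487 19.312 33.927
2 2.358 6.952 66.095
3 1.415 2.503 85.396
4 0.849 0.901 96.977
final: 96.977 2.547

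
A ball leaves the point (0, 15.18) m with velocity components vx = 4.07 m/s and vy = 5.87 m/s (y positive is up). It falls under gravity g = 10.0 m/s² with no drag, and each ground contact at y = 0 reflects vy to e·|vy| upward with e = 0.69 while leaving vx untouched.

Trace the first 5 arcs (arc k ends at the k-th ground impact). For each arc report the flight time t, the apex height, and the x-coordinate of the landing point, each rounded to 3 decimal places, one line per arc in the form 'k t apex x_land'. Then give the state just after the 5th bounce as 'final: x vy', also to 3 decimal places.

1 2.426 16.903 9.872
2 2.537 8.047 20.199
3 1.751 3.831 27.325
4 1.208 1.824 32.241
5 0.834 0.868 35.634
final: 35.634 2.876

Arc 1: start y=15.180, vy=5.870 → t=2.426, apex=16.903, x_land=9.872, impact vy=-18.386
  bounce: vy ← 0.69·18.386 = 12.687
Arc 2: start y=0.000, vy=12.687 → t=2.537, apex=8.047, x_land=20.199, impact vy=-12.687
  bounce: vy ← 0.69·12.687 = 8.754
Arc 3: start y=0.000, vy=8.754 → t=1.751, apex=3.831, x_land=27.325, impact vy=-8.754
  bounce: vy ← 0.69·8.754 = 6.040
Arc 4: start y=0.000, vy=6.040 → t=1.208, apex=1.824, x_land=32.241, impact vy=-6.040
  bounce: vy ← 0.69·6.040 = 4.168
Arc 5: start y=0.000, vy=4.168 → t=0.834, apex=0.868, x_land=35.634, impact vy=-4.168
  bounce: vy ← 0.69·4.168 = 2.876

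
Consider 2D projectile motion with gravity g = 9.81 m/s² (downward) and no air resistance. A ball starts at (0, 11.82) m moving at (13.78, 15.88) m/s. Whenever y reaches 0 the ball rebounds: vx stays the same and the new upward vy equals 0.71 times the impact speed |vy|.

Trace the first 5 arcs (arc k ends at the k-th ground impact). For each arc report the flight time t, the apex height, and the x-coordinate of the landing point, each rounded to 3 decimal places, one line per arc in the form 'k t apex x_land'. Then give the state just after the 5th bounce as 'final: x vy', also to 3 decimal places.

1 3.862 24.673 53.212
2 3.185 12.438 97.099
3 2.261 6.270 128.258
4 1.605 3.161 150.381
5 1.140 1.593 166.088
final: 166.088 3.970

Arc 1: start y=11.820, vy=15.880 → t=3.862, apex=24.673, x_land=53.212, impact vy=-22.002
  bounce: vy ← 0.71·22.002 = 15.621
Arc 2: start y=0.000, vy=15.621 → t=3.185, apex=12.438, x_land=97.099, impact vy=-15.621
  bounce: vy ← 0.71·15.621 = 11.091
Arc 3: start y=0.000, vy=11.091 → t=2.261, apex=6.270, x_land=128.258, impact vy=-11.091
  bounce: vy ← 0.71·11.091 = 7.875
Arc 4: start y=0.000, vy=7.875 → t=1.605, apex=3.161, x_land=150.381, impact vy=-7.875
  bounce: vy ← 0.71·7.875 = 5.591
Arc 5: start y=0.000, vy=5.591 → t=1.140, apex=1.593, x_land=166.088, impact vy=-5.591
  bounce: vy ← 0.71·5.591 = 3.970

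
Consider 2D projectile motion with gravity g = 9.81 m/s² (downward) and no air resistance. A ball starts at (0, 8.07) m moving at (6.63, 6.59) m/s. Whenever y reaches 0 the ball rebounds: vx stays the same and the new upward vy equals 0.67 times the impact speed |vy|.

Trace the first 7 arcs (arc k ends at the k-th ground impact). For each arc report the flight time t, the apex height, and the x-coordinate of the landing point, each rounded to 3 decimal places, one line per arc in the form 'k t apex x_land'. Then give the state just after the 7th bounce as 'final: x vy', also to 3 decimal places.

1 2.120 10.283 14.054
2 1.940 4.616 26.917
3 1.300 2.072 35.536
4 0.871 0.930 41.311
5 0.584 0.418 45.180
6 0.391 0.187 47.772
7 0.262 0.084 49.509
final: 49.509 0.861

Arc 1: start y=8.070, vy=6.590 → t=2.120, apex=10.283, x_land=14.054, impact vy=-14.204
  bounce: vy ← 0.67·14.204 = 9.517
Arc 2: start y=0.000, vy=9.517 → t=1.940, apex=4.616, x_land=26.917, impact vy=-9.517
  bounce: vy ← 0.67·9.517 = 6.376
Arc 3: start y=0.000, vy=6.376 → t=1.300, apex=2.072, x_land=35.536, impact vy=-6.376
  bounce: vy ← 0.67·6.376 = 4.272
Arc 4: start y=0.000, vy=4.272 → t=0.871, apex=0.930, x_land=41.311, impact vy=-4.272
  bounce: vy ← 0.67·4.272 = 2.862
Arc 5: start y=0.000, vy=2.862 → t=0.584, apex=0.418, x_land=45.180, impact vy=-2.862
  bounce: vy ← 0.67·2.862 = 1.918
Arc 6: start y=0.000, vy=1.918 → t=0.391, apex=0.187, x_land=47.772, impact vy=-1.918
  bounce: vy ← 0.67·1.918 = 1.285
Arc 7: start y=0.000, vy=1.285 → t=0.262, apex=0.084, x_land=49.509, impact vy=-1.285
  bounce: vy ← 0.67·1.285 = 0.861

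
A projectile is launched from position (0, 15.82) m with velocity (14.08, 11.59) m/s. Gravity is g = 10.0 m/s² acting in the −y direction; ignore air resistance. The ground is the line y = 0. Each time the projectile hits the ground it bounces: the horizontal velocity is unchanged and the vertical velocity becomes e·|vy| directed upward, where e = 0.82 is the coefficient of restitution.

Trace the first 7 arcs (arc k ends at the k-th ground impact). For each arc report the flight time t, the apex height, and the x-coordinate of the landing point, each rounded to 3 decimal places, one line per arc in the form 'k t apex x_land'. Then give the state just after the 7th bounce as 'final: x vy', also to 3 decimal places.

1 3.282 22.536 46.211
2 3.482 15.153 95.235
3 2.855 10.189 135.434
4 2.341 6.851 168.397
5 1.920 4.607 195.427
6 1.574 3.098 217.592
7 1.291 2.083 235.767
final: 235.767 5.292

Arc 1: start y=15.820, vy=11.590 → t=3.282, apex=22.536, x_land=46.211, impact vy=-21.230
  bounce: vy ← 0.82·21.230 = 17.409
Arc 2: start y=0.000, vy=17.409 → t=3.482, apex=15.153, x_land=95.235, impact vy=-17.409
  bounce: vy ← 0.82·17.409 = 14.275
Arc 3: start y=0.000, vy=14.275 → t=2.855, apex=10.189, x_land=135.434, impact vy=-14.275
  bounce: vy ← 0.82·14.275 = 11.706
Arc 4: start y=0.000, vy=11.706 → t=2.341, apex=6.851, x_land=168.397, impact vy=-11.706
  bounce: vy ← 0.82·11.706 = 9.599
Arc 5: start y=0.000, vy=9.599 → t=1.920, apex=4.607, x_land=195.427, impact vy=-9.599
  bounce: vy ← 0.82·9.599 = 7.871
Arc 6: start y=0.000, vy=7.871 → t=1.574, apex=3.098, x_land=217.592, impact vy=-7.871
  bounce: vy ← 0.82·7.871 = 6.454
Arc 7: start y=0.000, vy=6.454 → t=1.291, apex=2.083, x_land=235.767, impact vy=-6.454
  bounce: vy ← 0.82·6.454 = 5.292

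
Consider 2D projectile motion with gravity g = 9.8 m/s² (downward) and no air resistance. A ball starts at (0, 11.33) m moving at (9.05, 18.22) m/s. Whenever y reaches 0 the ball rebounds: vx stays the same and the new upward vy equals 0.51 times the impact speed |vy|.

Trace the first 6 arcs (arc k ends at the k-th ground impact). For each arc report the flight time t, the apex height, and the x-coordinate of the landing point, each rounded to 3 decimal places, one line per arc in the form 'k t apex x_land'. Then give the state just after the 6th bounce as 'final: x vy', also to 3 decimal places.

1 4.261 28.267 38.562
2 2.450 7.352 60.734
3 1.249 1.912 72.041
4 0.637 0.497 77.808
5 0.325 0.129 80.749
6 0.166 0.034 82.249
final: 82.249 0.414

Arc 1: start y=11.330, vy=18.220 → t=4.261, apex=28.267, x_land=38.562, impact vy=-23.538
  bounce: vy ← 0.51·23.538 = 12.004
Arc 2: start y=0.000, vy=12.004 → t=2.450, apex=7.352, x_land=60.734, impact vy=-12.004
  bounce: vy ← 0.51·12.004 = 6.122
Arc 3: start y=0.000, vy=6.122 → t=1.249, apex=1.912, x_land=72.041, impact vy=-6.122
  bounce: vy ← 0.51·6.122 = 3.122
Arc 4: start y=0.000, vy=3.122 → t=0.637, apex=0.497, x_land=77.808, impact vy=-3.122
  bounce: vy ← 0.51·3.122 = 1.592
Arc 5: start y=0.000, vy=1.592 → t=0.325, apex=0.129, x_land=80.749, impact vy=-1.592
  bounce: vy ← 0.51·1.592 = 0.812
Arc 6: start y=0.000, vy=0.812 → t=0.166, apex=0.034, x_land=82.249, impact vy=-0.812
  bounce: vy ← 0.51·0.812 = 0.414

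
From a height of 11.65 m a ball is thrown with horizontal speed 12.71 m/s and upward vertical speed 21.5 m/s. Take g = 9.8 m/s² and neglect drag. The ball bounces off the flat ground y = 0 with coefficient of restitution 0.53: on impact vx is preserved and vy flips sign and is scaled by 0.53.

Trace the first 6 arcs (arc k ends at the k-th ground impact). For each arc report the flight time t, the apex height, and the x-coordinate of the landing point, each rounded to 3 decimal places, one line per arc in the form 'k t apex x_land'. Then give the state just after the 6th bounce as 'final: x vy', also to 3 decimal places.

1 4.875 35.234 61.967
2 2.842 9.897 98.094
3 1.506 2.780 117.241
4 0.798 0.781 127.389
5 0.423 0.219 132.768
6 0.224 0.062 135.619
final: 135.619 0.582

Arc 1: start y=11.650, vy=21.500 → t=4.875, apex=35.234, x_land=61.967, impact vy=-26.279
  bounce: vy ← 0.53·26.279 = 13.928
Arc 2: start y=0.000, vy=13.928 → t=2.842, apex=9.897, x_land=98.094, impact vy=-13.928
  bounce: vy ← 0.53·13.928 = 7.382
Arc 3: start y=0.000, vy=7.382 → t=1.506, apex=2.780, x_land=117.241, impact vy=-7.382
  bounce: vy ← 0.53·7.382 = 3.912
Arc 4: start y=0.000, vy=3.912 → t=0.798, apex=0.781, x_land=127.389, impact vy=-3.912
  bounce: vy ← 0.53·3.912 = 2.074
Arc 5: start y=0.000, vy=2.074 → t=0.423, apex=0.219, x_land=132.768, impact vy=-2.074
  bounce: vy ← 0.53·2.074 = 1.099
Arc 6: start y=0.000, vy=1.099 → t=0.224, apex=0.062, x_land=135.619, impact vy=-1.099
  bounce: vy ← 0.53·1.099 = 0.582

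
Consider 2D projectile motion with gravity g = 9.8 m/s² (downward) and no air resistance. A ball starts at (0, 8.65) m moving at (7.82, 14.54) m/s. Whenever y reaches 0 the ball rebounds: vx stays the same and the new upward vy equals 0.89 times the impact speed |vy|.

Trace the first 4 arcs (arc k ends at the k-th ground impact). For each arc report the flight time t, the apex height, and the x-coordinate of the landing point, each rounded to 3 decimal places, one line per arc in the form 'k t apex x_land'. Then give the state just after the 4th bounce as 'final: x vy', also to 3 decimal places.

Arc 1: start y=8.650, vy=14.540 → t=3.475, apex=19.436, x_land=27.177, impact vy=-19.518
  bounce: vy ← 0.89·19.518 = 17.371
Arc 2: start y=0.000, vy=17.371 → t=3.545, apex=15.395, x_land=54.900, impact vy=-17.371
  bounce: vy ← 0.89·17.371 = 15.460
Arc 3: start y=0.000, vy=15.460 → t=3.155, apex=12.195, x_land=79.573, impact vy=-15.460
  bounce: vy ← 0.89·15.460 = 13.760
Arc 4: start y=0.000, vy=13.760 → t=2.808, apex=9.659, x_land=101.532, impact vy=-13.760
  bounce: vy ← 0.89·13.760 = 12.246

1 3.475 19.436 27.177
2 3.545 15.395 54.900
3 3.155 12.195 79.573
4 2.808 9.659 101.532
final: 101.532 12.246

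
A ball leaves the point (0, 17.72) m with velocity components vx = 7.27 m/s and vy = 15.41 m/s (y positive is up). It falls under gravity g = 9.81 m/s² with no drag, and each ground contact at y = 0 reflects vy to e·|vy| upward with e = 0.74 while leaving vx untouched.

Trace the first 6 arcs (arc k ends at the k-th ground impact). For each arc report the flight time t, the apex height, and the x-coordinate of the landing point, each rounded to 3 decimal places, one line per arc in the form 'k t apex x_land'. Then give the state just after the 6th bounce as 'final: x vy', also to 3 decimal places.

1 4.037 29.823 29.346
2 3.649 16.331 55.878
3 2.701 8.943 75.511
4 1.998 4.897 90.039
5 1.479 2.682 100.790
6 1.094 1.468 108.746
final: 108.746 3.972

Arc 1: start y=17.720, vy=15.410 → t=4.037, apex=29.823, x_land=29.346, impact vy=-24.190
  bounce: vy ← 0.74·24.190 = 17.900
Arc 2: start y=0.000, vy=17.900 → t=3.649, apex=16.331, x_land=55.878, impact vy=-17.900
  bounce: vy ← 0.74·17.900 = 13.246
Arc 3: start y=0.000, vy=13.246 → t=2.701, apex=8.943, x_land=75.511, impact vy=-13.246
  bounce: vy ← 0.74·13.246 = 9.802
Arc 4: start y=0.000, vy=9.802 → t=1.998, apex=4.897, x_land=90.039, impact vy=-9.802
  bounce: vy ← 0.74·9.802 = 7.254
Arc 5: start y=0.000, vy=7.254 → t=1.479, apex=2.682, x_land=100.790, impact vy=-7.254
  bounce: vy ← 0.74·7.254 = 5.368
Arc 6: start y=0.000, vy=5.368 → t=1.094, apex=1.468, x_land=108.746, impact vy=-5.368
  bounce: vy ← 0.74·5.368 = 3.972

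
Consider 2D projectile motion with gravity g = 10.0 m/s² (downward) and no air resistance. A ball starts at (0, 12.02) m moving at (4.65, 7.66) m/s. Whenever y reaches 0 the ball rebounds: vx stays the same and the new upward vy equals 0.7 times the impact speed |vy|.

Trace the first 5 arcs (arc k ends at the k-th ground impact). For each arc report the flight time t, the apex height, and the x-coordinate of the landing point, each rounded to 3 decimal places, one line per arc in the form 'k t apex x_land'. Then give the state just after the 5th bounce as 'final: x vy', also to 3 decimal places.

Arc 1: start y=12.020, vy=7.660 → t=2.495, apex=14.954, x_land=11.604, impact vy=-17.294
  bounce: vy ← 0.7·17.294 = 12.106
Arc 2: start y=0.000, vy=12.106 → t=2.421, apex=7.327, x_land=22.862, impact vy=-12.106
  bounce: vy ← 0.7·12.106 = 8.474
Arc 3: start y=0.000, vy=8.474 → t=1.695, apex=3.590, x_land=30.743, impact vy=-8.474
  bounce: vy ← 0.7·8.474 = 5.932
Arc 4: start y=0.000, vy=5.932 → t=1.186, apex=1.759, x_land=36.259, impact vy=-5.932
  bounce: vy ← 0.7·5.932 = 4.152
Arc 5: start y=0.000, vy=4.152 → t=0.830, apex=0.862, x_land=40.121, impact vy=-4.152
  bounce: vy ← 0.7·4.152 = 2.907

1 2.495 14.954 11.604
2 2.421 7.327 22.862
3 1.695 3.590 30.743
4 1.186 1.759 36.259
5 0.830 0.862 40.121
final: 40.121 2.907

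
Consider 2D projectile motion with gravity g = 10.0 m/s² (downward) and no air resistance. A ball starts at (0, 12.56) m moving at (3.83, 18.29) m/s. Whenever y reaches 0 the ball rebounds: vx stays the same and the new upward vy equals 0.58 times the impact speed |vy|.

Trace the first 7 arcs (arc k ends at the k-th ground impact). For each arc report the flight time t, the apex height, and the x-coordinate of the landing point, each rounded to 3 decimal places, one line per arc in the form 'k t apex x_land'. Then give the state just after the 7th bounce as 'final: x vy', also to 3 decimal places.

Arc 1: start y=12.560, vy=18.290 → t=4.249, apex=29.286, x_land=16.274, impact vy=-24.202
  bounce: vy ← 0.58·24.202 = 14.037
Arc 2: start y=0.000, vy=14.037 → t=2.807, apex=9.852, x_land=27.027, impact vy=-14.037
  bounce: vy ← 0.58·14.037 = 8.141
Arc 3: start y=0.000, vy=8.141 → t=1.628, apex=3.314, x_land=33.263, impact vy=-8.141
  bounce: vy ← 0.58·8.141 = 4.722
Arc 4: start y=0.000, vy=4.722 → t=0.944, apex=1.115, x_land=36.880, impact vy=-4.722
  bounce: vy ← 0.58·4.722 = 2.739
Arc 5: start y=0.000, vy=2.739 → t=0.548, apex=0.375, x_land=38.978, impact vy=-2.739
  bounce: vy ← 0.58·2.739 = 1.588
Arc 6: start y=0.000, vy=1.588 → t=0.318, apex=0.126, x_land=40.195, impact vy=-1.588
  bounce: vy ← 0.58·1.588 = 0.921
Arc 7: start y=0.000, vy=0.921 → t=0.184, apex=0.042, x_land=40.901, impact vy=-0.921
  bounce: vy ← 0.58·0.921 = 0.534

1 4.249 29.286 16.274
2 2.807 9.852 27.027
3 1.628 3.314 33.263
4 0.944 1.115 36.880
5 0.548 0.375 38.978
6 0.318 0.126 40.195
7 0.184 0.042 40.901
final: 40.901 0.534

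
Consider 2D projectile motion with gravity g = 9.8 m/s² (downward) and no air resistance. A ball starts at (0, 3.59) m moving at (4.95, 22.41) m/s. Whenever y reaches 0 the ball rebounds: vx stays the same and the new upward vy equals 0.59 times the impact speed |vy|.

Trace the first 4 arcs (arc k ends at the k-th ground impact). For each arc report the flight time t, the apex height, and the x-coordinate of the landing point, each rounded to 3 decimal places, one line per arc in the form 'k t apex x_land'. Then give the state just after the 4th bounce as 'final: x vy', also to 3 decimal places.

Arc 1: start y=3.590, vy=22.410 → t=4.728, apex=29.213, x_land=23.406, impact vy=-23.928
  bounce: vy ← 0.59·23.928 = 14.118
Arc 2: start y=0.000, vy=14.118 → t=2.881, apex=10.169, x_land=37.668, impact vy=-14.118
  bounce: vy ← 0.59·14.118 = 8.330
Arc 3: start y=0.000, vy=8.330 → t=1.700, apex=3.540, x_land=46.082, impact vy=-8.330
  bounce: vy ← 0.59·8.330 = 4.914
Arc 4: start y=0.000, vy=4.914 → t=1.003, apex=1.232, x_land=51.047, impact vy=-4.914
  bounce: vy ← 0.59·4.914 = 2.900

1 4.728 29.213 23.406
2 2.881 10.169 37.668
3 1.700 3.540 46.082
4 1.003 1.232 51.047
final: 51.047 2.900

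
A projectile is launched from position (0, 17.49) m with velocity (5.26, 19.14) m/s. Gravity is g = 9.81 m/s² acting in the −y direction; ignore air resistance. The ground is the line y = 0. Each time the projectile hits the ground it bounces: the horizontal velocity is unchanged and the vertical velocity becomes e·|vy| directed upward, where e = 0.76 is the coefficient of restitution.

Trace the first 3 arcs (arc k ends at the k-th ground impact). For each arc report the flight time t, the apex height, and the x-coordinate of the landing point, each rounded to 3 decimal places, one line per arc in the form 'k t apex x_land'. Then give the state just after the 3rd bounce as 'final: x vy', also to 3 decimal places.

Arc 1: start y=17.490, vy=19.140 → t=4.666, apex=36.162, x_land=24.545, impact vy=-26.636
  bounce: vy ← 0.76·26.636 = 20.244
Arc 2: start y=0.000, vy=20.244 → t=4.127, apex=20.887, x_land=46.253, impact vy=-20.244
  bounce: vy ← 0.76·20.244 = 15.385
Arc 3: start y=0.000, vy=15.385 → t=3.137, apex=12.064, x_land=62.752, impact vy=-15.385
  bounce: vy ← 0.76·15.385 = 11.693

1 4.666 36.162 24.545
2 4.127 20.887 46.253
3 3.137 12.064 62.752
final: 62.752 11.693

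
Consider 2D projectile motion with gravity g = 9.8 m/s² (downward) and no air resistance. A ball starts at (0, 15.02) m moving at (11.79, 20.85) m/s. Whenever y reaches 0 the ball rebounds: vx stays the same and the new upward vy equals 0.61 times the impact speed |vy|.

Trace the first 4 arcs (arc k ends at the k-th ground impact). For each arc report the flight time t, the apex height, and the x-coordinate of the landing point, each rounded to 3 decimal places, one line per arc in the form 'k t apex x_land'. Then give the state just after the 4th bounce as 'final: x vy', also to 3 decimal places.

1 4.883 37.200 57.569
2 3.361 13.842 97.201
3 2.051 5.151 121.376
4 1.251 1.917 136.124
final: 136.124 3.739

Arc 1: start y=15.020, vy=20.850 → t=4.883, apex=37.200, x_land=57.569, impact vy=-27.002
  bounce: vy ← 0.61·27.002 = 16.471
Arc 2: start y=0.000, vy=16.471 → t=3.361, apex=13.842, x_land=97.201, impact vy=-16.471
  bounce: vy ← 0.61·16.471 = 10.047
Arc 3: start y=0.000, vy=10.047 → t=2.051, apex=5.151, x_land=121.376, impact vy=-10.047
  bounce: vy ← 0.61·10.047 = 6.129
Arc 4: start y=0.000, vy=6.129 → t=1.251, apex=1.917, x_land=136.124, impact vy=-6.129
  bounce: vy ← 0.61·6.129 = 3.739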